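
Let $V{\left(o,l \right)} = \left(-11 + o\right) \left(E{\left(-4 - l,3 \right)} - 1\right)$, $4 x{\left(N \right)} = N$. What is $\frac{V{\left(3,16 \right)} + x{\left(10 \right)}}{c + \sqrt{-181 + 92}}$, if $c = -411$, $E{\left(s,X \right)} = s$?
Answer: $- \frac{140151}{338020} - \frac{341 i \sqrt{89}}{338020} \approx -0.41462 - 0.0095171 i$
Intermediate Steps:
$x{\left(N \right)} = \frac{N}{4}$
$V{\left(o,l \right)} = \left(-11 + o\right) \left(-5 - l\right)$ ($V{\left(o,l \right)} = \left(-11 + o\right) \left(\left(-4 - l\right) - 1\right) = \left(-11 + o\right) \left(-5 - l\right)$)
$\frac{V{\left(3,16 \right)} + x{\left(10 \right)}}{c + \sqrt{-181 + 92}} = \frac{\left(55 - 3 + 11 \cdot 16 - 3 \left(4 + 16\right)\right) + \frac{1}{4} \cdot 10}{-411 + \sqrt{-181 + 92}} = \frac{\left(55 - 3 + 176 - 3 \cdot 20\right) + \frac{5}{2}}{-411 + \sqrt{-89}} = \frac{\left(55 - 3 + 176 - 60\right) + \frac{5}{2}}{-411 + i \sqrt{89}} = \frac{168 + \frac{5}{2}}{-411 + i \sqrt{89}} = \frac{341}{2 \left(-411 + i \sqrt{89}\right)}$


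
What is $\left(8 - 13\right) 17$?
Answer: $-85$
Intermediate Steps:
$\left(8 - 13\right) 17 = \left(-5\right) 17 = -85$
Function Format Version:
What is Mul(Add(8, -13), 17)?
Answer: -85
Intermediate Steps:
Mul(Add(8, -13), 17) = Mul(-5, 17) = -85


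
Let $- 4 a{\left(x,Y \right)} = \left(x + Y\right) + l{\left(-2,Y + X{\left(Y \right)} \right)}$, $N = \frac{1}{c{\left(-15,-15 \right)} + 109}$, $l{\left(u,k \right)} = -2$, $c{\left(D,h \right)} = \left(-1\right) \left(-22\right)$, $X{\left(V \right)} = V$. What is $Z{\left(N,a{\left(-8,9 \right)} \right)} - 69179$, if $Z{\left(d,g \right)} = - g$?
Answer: $- \frac{276717}{4} \approx -69179.0$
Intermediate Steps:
$c{\left(D,h \right)} = 22$
$N = \frac{1}{131}$ ($N = \frac{1}{22 + 109} = \frac{1}{131} \approx 0.0076336$)
$a{\left(x,Y \right)} = \frac{1}{2} - \frac{Y}{4} - \frac{x}{4}$ ($a{\left(x,Y \right)} = - \frac{\left(x + Y\right) - 2}{4} = - \frac{\left(Y + x\right) - 2}{4} = - \frac{-2 + Y + x}{4} = \frac{1}{2} - \frac{Y}{4} - \frac{x}{4}$)
$Z{\left(N,a{\left(-8,9 \right)} \right)} - 69179 = - (\frac{1}{2} - \frac{9}{4} - -2) - 69179 = - (\frac{1}{2} - \frac{9}{4} + 2) - 69179 = \left(-1\right) \frac{1}{4} - 69179 = - \frac{1}{4} - 69179 = - \frac{276717}{4}$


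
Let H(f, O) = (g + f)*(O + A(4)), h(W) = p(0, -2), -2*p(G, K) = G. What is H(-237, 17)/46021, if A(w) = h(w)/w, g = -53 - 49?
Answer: -5763/46021 ≈ -0.12523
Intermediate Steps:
p(G, K) = -G/2
h(W) = 0 (h(W) = -1/2*0 = 0)
g = -102
A(w) = 0 (A(w) = 0/w = 0)
H(f, O) = O*(-102 + f) (H(f, O) = (-102 + f)*(O + 0) = (-102 + f)*O = O*(-102 + f))
H(-237, 17)/46021 = (17*(-102 - 237))/46021 = (17*(-339))*(1/46021) = -5763*1/46021 = -5763/46021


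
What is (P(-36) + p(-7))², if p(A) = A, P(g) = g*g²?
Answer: 2177435569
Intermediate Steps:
P(g) = g³
(P(-36) + p(-7))² = ((-36)³ - 7)² = (-46656 - 7)² = (-46663)² = 2177435569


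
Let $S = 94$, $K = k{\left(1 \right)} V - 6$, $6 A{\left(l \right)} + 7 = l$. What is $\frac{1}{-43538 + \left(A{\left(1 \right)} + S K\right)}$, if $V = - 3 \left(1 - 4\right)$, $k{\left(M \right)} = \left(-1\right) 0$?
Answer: $- \frac{1}{44103} \approx -2.2674 \cdot 10^{-5}$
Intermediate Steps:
$A{\left(l \right)} = - \frac{7}{6} + \frac{l}{6}$
$k{\left(M \right)} = 0$
$V = 9$ ($V = \left(-3\right) \left(-3\right) = 9$)
$K = -6$ ($K = 0 \cdot 9 - 6 = 0 - 6 = -6$)
$\frac{1}{-43538 + \left(A{\left(1 \right)} + S K\right)} = \frac{1}{-43538 + \left(\left(- \frac{7}{6} + \frac{1}{6} \cdot 1\right) + 94 \left(-6\right)\right)} = \frac{1}{-43538 + \left(\left(- \frac{7}{6} + \frac{1}{6}\right) - 564\right)} = \frac{1}{-43538 - 565} = \frac{1}{-44103} = - \frac{1}{44103}$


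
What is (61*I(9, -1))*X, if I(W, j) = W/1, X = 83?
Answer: 45567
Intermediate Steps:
I(W, j) = W (I(W, j) = W*1 = W)
(61*I(9, -1))*X = (61*9)*83 = 549*83 = 45567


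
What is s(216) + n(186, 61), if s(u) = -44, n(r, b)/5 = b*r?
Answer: 56686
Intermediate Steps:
n(r, b) = 5*b*r (n(r, b) = 5*(b*r) = 5*b*r)
s(216) + n(186, 61) = -44 + 5*61*186 = -44 + 56730 = 56686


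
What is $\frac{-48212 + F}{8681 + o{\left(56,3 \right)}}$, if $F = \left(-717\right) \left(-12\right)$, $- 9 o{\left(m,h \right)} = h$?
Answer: $- \frac{59412}{13021} \approx -4.5628$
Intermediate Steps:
$o{\left(m,h \right)} = - \frac{h}{9}$
$F = 8604$
$\frac{-48212 + F}{8681 + o{\left(56,3 \right)}} = \frac{-48212 + 8604}{8681 - \frac{1}{3}} = - \frac{39608}{8681 - \frac{1}{3}} = - \frac{39608}{\frac{26042}{3}} = \left(-39608\right) \frac{3}{26042} = - \frac{59412}{13021}$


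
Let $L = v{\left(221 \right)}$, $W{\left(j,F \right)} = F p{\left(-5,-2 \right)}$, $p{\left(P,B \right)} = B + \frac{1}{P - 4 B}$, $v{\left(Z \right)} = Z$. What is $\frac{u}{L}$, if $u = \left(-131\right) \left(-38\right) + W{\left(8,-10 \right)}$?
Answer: $\frac{14984}{663} \approx 22.6$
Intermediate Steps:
$W{\left(j,F \right)} = - \frac{5 F}{3}$ ($W{\left(j,F \right)} = F \frac{-1 + 4 \left(-2\right)^{2} - \left(-2\right) \left(-5\right)}{\left(-1\right) \left(-5\right) + 4 \left(-2\right)} = F \frac{-1 + 4 \cdot 4 - 10}{5 - 8} = F \frac{-1 + 16 - 10}{-3} = F \left(\left(- \frac{1}{3}\right) 5\right) = F \left(- \frac{5}{3}\right) = - \frac{5 F}{3}$)
$L = 221$
$u = \frac{14984}{3}$ ($u = \left(-131\right) \left(-38\right) - - \frac{50}{3} = 4978 + \frac{50}{3} = \frac{14984}{3} \approx 4994.7$)
$\frac{u}{L} = \frac{14984}{3 \cdot 221} = \frac{14984}{3} \cdot \frac{1}{221} = \frac{14984}{663}$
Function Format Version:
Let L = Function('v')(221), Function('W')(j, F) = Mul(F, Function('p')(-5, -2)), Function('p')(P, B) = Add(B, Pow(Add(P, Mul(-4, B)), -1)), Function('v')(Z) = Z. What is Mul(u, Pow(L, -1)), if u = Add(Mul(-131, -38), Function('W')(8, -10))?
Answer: Rational(14984, 663) ≈ 22.600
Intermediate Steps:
Function('W')(j, F) = Mul(Rational(-5, 3), F) (Function('W')(j, F) = Mul(F, Mul(Pow(Add(Mul(-1, -5), Mul(4, -2)), -1), Add(-1, Mul(4, Pow(-2, 2)), Mul(-1, -2, -5)))) = Mul(F, Mul(Pow(Add(5, -8), -1), Add(-1, Mul(4, 4), -10))) = Mul(F, Mul(Pow(-3, -1), Add(-1, 16, -10))) = Mul(F, Mul(Rational(-1, 3), 5)) = Mul(F, Rational(-5, 3)) = Mul(Rational(-5, 3), F))
L = 221
u = Rational(14984, 3) (u = Add(Mul(-131, -38), Mul(Rational(-5, 3), -10)) = Add(4978, Rational(50, 3)) = Rational(14984, 3) ≈ 4994.7)
Mul(u, Pow(L, -1)) = Mul(Rational(14984, 3), Pow(221, -1)) = Mul(Rational(14984, 3), Rational(1, 221)) = Rational(14984, 663)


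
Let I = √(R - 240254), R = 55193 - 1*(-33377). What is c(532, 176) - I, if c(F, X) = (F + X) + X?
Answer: 884 - 2*I*√37921 ≈ 884.0 - 389.47*I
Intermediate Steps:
c(F, X) = F + 2*X
R = 88570 (R = 55193 + 33377 = 88570)
I = 2*I*√37921 (I = √(88570 - 240254) = √(-151684) = 2*I*√37921 ≈ 389.47*I)
c(532, 176) - I = (532 + 2*176) - 2*I*√37921 = (532 + 352) - 2*I*√37921 = 884 - 2*I*√37921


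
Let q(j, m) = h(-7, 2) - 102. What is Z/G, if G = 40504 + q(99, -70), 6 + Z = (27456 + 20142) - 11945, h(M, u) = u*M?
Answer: 35647/40388 ≈ 0.88261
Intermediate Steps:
h(M, u) = M*u
Z = 35647 (Z = -6 + ((27456 + 20142) - 11945) = -6 + (47598 - 11945) = -6 + 35653 = 35647)
q(j, m) = -116 (q(j, m) = -7*2 - 102 = -14 - 102 = -116)
G = 40388 (G = 40504 - 116 = 40388)
Z/G = 35647/40388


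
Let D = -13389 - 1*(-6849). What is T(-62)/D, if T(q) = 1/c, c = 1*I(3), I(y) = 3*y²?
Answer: -1/176580 ≈ -5.6632e-6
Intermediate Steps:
D = -6540 (D = -13389 + 6849 = -6540)
c = 27 (c = 1*(3*3²) = 1*(3*9) = 1*27 = 27)
T(q) = 1/27
T(-62)/D = (1/27)/(-6540) = (1/27)*(-1/6540) = -1/176580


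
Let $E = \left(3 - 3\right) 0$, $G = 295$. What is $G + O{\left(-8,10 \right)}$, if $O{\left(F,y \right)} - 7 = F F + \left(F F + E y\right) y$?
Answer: $1006$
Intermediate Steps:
$E = 0$ ($E = 0 \cdot 0 = 0$)
$O{\left(F,y \right)} = 7 + F^{2} + y F^{2}$ ($O{\left(F,y \right)} = 7 + \left(F F + \left(F F + 0 y\right) y\right) = 7 + \left(F^{2} + \left(F^{2} + 0\right) y\right) = 7 + \left(F^{2} + F^{2} y\right) = 7 + \left(F^{2} + y F^{2}\right) = 7 + F^{2} + y F^{2}$)
$G + O{\left(-8,10 \right)} = 295 + \left(7 + \left(-8\right)^{2} + 10 \left(-8\right)^{2}\right) = 295 + \left(7 + 64 + 10 \cdot 64\right) = 295 + \left(7 + 64 + 640\right) = 295 + 711 = 1006$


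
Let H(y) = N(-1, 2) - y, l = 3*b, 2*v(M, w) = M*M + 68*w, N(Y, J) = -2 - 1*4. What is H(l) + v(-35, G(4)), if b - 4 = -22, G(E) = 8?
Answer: 1865/2 ≈ 932.50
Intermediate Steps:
b = -18 (b = 4 - 22 = -18)
N(Y, J) = -6 (N(Y, J) = -2 - 4 = -6)
v(M, w) = M**2/2 + 34*w (v(M, w) = (M*M + 68*w)/2 = (M**2 + 68*w)/2 = M**2/2 + 34*w)
l = -54 (l = 3*(-18) = -54)
H(y) = -6 - y
H(l) + v(-35, G(4)) = (-6 - 1*(-54)) + ((1/2)*(-35)**2 + 34*8) = (-6 + 54) + ((1/2)*1225 + 272) = 48 + (1225/2 + 272) = 48 + 1769/2 = 1865/2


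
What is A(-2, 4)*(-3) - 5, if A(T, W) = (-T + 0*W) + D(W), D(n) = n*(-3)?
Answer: 25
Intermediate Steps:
D(n) = -3*n
A(T, W) = -T - 3*W (A(T, W) = (-T + 0*W) - 3*W = (-T + 0) - 3*W = -T - 3*W)
A(-2, 4)*(-3) - 5 = (-1*(-2) - 3*4)*(-3) - 5 = (2 - 12)*(-3) - 5 = -10*(-3) - 5 = 30 - 5 = 25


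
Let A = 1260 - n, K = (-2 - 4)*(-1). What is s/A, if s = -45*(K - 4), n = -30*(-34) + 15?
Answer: -⅖ ≈ -0.40000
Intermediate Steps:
n = 1035 (n = 1020 + 15 = 1035)
K = 6 (K = -6*(-1) = 6)
s = -90 (s = -45*(6 - 4) = -45*2 = -90)
A = 225 (A = 1260 - 1*1035 = 1260 - 1035 = 225)
s/A = -90/225 = -90*1/225 = -⅖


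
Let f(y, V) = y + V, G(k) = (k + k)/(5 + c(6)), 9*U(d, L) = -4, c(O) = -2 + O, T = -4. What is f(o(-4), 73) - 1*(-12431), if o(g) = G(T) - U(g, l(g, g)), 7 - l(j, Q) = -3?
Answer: 112532/9 ≈ 12504.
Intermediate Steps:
l(j, Q) = 10 (l(j, Q) = 7 - 1*(-3) = 7 + 3 = 10)
U(d, L) = -4/9 (U(d, L) = (⅑)*(-4) = -4/9)
G(k) = 2*k/9 (G(k) = (k + k)/(5 + (-2 + 6)) = (2*k)/(5 + 4) = (2*k)/9 = (2*k)*(⅑) = 2*k/9)
o(g) = -4/9 (o(g) = (2/9)*(-4) - 1*(-4/9) = -8/9 + 4/9 = -4/9)
f(y, V) = V + y
f(o(-4), 73) - 1*(-12431) = (73 - 4/9) - 1*(-12431) = 653/9 + 12431 = 112532/9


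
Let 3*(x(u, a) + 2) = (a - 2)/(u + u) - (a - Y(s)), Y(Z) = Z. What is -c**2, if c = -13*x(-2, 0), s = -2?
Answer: -4225/4 ≈ -1056.3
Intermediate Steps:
x(u, a) = -8/3 - a/3 + (-2 + a)/(6*u) (x(u, a) = -2 + ((a - 2)/(u + u) - (a - 1*(-2)))/3 = -2 + ((-2 + a)/((2*u)) - (a + 2))/3 = -2 + ((-2 + a)*(1/(2*u)) - (2 + a))/3 = -2 + ((-2 + a)/(2*u) + (-2 - a))/3 = -2 + (-2 - a + (-2 + a)/(2*u))/3 = -2 + (-2/3 - a/3 + (-2 + a)/(6*u)) = -8/3 - a/3 + (-2 + a)/(6*u))
c = 65/2 (c = -13*(-2 + 0 - 2*(-2)*(8 + 0))/(6*(-2)) = -13*(-1)*(-2 + 0 - 2*(-2)*8)/(6*2) = -13*(-1)*(-2 + 0 + 32)/(6*2) = -13*(-1)*30/(6*2) = -13*(-5/2) = 65/2 ≈ 32.500)
-c**2 = -(65/2)**2 = -1*4225/4 = -4225/4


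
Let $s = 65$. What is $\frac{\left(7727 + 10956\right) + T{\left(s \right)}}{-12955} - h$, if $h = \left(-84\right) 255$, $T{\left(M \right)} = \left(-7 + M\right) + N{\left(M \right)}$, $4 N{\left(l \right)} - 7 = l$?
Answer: $\frac{277477341}{12955} \approx 21419.0$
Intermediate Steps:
$N{\left(l \right)} = \frac{7}{4} + \frac{l}{4}$
$T{\left(M \right)} = - \frac{21}{4} + \frac{5 M}{4}$ ($T{\left(M \right)} = \left(-7 + M\right) + \left(\frac{7}{4} + \frac{M}{4}\right) = - \frac{21}{4} + \frac{5 M}{4}$)
$h = -21420$
$\frac{\left(7727 + 10956\right) + T{\left(s \right)}}{-12955} - h = \frac{\left(7727 + 10956\right) + \left(- \frac{21}{4} + \frac{5}{4} \cdot 65\right)}{-12955} - -21420 = \left(18683 + \left(- \frac{21}{4} + \frac{325}{4}\right)\right) \left(- \frac{1}{12955}\right) + 21420 = \left(18683 + 76\right) \left(- \frac{1}{12955}\right) + 21420 = 18759 \left(- \frac{1}{12955}\right) + 21420 = - \frac{18759}{12955} + 21420 = \frac{277477341}{12955}$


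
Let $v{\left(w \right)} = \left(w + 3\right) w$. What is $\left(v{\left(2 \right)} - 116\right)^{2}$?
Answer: $11236$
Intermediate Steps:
$v{\left(w \right)} = w \left(3 + w\right)$ ($v{\left(w \right)} = \left(3 + w\right) w = w \left(3 + w\right)$)
$\left(v{\left(2 \right)} - 116\right)^{2} = \left(2 \left(3 + 2\right) - 116\right)^{2} = \left(2 \cdot 5 - 116\right)^{2} = \left(10 - 116\right)^{2} = \left(-106\right)^{2} = 11236$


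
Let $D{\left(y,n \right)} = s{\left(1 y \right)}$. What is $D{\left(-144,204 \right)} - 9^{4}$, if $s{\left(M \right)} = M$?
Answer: $-6705$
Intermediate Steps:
$D{\left(y,n \right)} = y$ ($D{\left(y,n \right)} = 1 y = y$)
$D{\left(-144,204 \right)} - 9^{4} = -144 - 9^{4} = -144 - 6561 = -6705$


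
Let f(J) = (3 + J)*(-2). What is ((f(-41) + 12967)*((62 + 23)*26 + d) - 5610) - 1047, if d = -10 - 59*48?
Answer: -8249833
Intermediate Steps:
f(J) = -6 - 2*J
d = -2842 (d = -10 - 2832 = -2842)
((f(-41) + 12967)*((62 + 23)*26 + d) - 5610) - 1047 = (((-6 - 2*(-41)) + 12967)*((62 + 23)*26 - 2842) - 5610) - 1047 = (((-6 + 82) + 12967)*(85*26 - 2842) - 5610) - 1047 = ((76 + 12967)*(2210 - 2842) - 5610) - 1047 = (13043*(-632) - 5610) - 1047 = (-8243176 - 5610) - 1047 = -8248786 - 1047 = -8249833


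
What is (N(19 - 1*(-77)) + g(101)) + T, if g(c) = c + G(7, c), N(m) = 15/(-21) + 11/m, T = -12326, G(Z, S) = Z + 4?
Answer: -8208211/672 ≈ -12215.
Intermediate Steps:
G(Z, S) = 4 + Z
N(m) = -5/7 + 11/m (N(m) = 15*(-1/21) + 11/m = -5/7 + 11/m)
g(c) = 11 + c (g(c) = c + (4 + 7) = c + 11 = 11 + c)
(N(19 - 1*(-77)) + g(101)) + T = ((-5/7 + 11/(19 - 1*(-77))) + (11 + 101)) - 12326 = ((-5/7 + 11/(19 + 77)) + 112) - 12326 = ((-5/7 + 11/96) + 112) - 12326 = (-403/672 + 112) - 12326 = 74861/672 - 12326 = -8208211/672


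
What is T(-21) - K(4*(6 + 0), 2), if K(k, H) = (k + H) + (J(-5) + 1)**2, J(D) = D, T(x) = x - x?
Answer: -42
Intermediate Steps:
T(x) = 0
K(k, H) = 16 + H + k (K(k, H) = (k + H) + (-5 + 1)**2 = (H + k) + (-4)**2 = (H + k) + 16 = 16 + H + k)
T(-21) - K(4*(6 + 0), 2) = 0 - (16 + 2 + 4*(6 + 0)) = 0 - (16 + 2 + 4*6) = 0 - (16 + 2 + 24) = 0 - 1*42 = 0 - 42 = -42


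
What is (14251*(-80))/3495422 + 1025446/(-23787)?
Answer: -1805742795586/41572801557 ≈ -43.436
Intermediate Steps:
(14251*(-80))/3495422 + 1025446/(-23787) = -1140080*1/3495422 + 1025446*(-1/23787) = -570040/1747711 - 1025446/23787 = -1805742795586/41572801557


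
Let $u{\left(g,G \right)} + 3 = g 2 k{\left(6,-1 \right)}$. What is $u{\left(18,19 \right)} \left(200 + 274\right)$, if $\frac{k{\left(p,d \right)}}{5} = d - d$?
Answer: $-1422$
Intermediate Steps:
$k{\left(p,d \right)} = 0$ ($k{\left(p,d \right)} = 5 \left(d - d\right) = 5 \cdot 0 = 0$)
$u{\left(g,G \right)} = -3$ ($u{\left(g,G \right)} = -3 + g 2 \cdot 0 = -3 + 2 g 0 = -3 + 0 = -3$)
$u{\left(18,19 \right)} \left(200 + 274\right) = - 3 \left(200 + 274\right) = \left(-3\right) 474 = -1422$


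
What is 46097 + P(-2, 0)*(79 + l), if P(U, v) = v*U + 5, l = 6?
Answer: 46522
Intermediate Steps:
P(U, v) = 5 + U*v (P(U, v) = U*v + 5 = 5 + U*v)
46097 + P(-2, 0)*(79 + l) = 46097 + (5 - 2*0)*(79 + 6) = 46097 + (5 + 0)*85 = 46097 + 5*85 = 46097 + 425 = 46522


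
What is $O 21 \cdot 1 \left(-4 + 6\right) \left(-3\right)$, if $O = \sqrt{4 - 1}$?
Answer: $- 126 \sqrt{3} \approx -218.24$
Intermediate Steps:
$O = \sqrt{3} \approx 1.732$
$O 21 \cdot 1 \left(-4 + 6\right) \left(-3\right) = \sqrt{3} \cdot 21 \cdot 1 \left(-4 + 6\right) \left(-3\right) = 21 \sqrt{3} \cdot 1 \cdot 2 \left(-3\right) = 21 \sqrt{3} \cdot 1 \left(-6\right) = 21 \sqrt{3} \left(-6\right) = - 126 \sqrt{3}$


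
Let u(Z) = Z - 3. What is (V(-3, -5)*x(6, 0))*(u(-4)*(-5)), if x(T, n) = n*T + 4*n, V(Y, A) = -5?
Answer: 0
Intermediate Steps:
u(Z) = -3 + Z
x(T, n) = 4*n + T*n (x(T, n) = T*n + 4*n = 4*n + T*n)
(V(-3, -5)*x(6, 0))*(u(-4)*(-5)) = (-0*(4 + 6))*((-3 - 4)*(-5)) = (-0*10)*(-7*(-5)) = -5*0*35 = 0*35 = 0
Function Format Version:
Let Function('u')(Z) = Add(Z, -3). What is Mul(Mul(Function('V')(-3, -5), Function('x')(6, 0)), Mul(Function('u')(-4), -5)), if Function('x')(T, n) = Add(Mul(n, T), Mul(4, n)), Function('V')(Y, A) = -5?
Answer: 0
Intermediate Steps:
Function('u')(Z) = Add(-3, Z)
Function('x')(T, n) = Add(Mul(4, n), Mul(T, n)) (Function('x')(T, n) = Add(Mul(T, n), Mul(4, n)) = Add(Mul(4, n), Mul(T, n)))
Mul(Mul(Function('V')(-3, -5), Function('x')(6, 0)), Mul(Function('u')(-4), -5)) = Mul(Mul(-5, Mul(0, Add(4, 6))), Mul(Add(-3, -4), -5)) = Mul(Mul(-5, Mul(0, 10)), Mul(-7, -5)) = Mul(Mul(-5, 0), 35) = Mul(0, 35) = 0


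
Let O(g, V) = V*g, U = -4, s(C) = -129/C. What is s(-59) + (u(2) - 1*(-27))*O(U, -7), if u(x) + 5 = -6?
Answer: 26561/59 ≈ 450.19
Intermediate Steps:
u(x) = -11 (u(x) = -5 - 6 = -11)
s(-59) + (u(2) - 1*(-27))*O(U, -7) = -129/(-59) + (-11 - 1*(-27))*(-7*(-4)) = -129*(-1/59) + (-11 + 27)*28 = 129/59 + 16*28 = 129/59 + 448 = 26561/59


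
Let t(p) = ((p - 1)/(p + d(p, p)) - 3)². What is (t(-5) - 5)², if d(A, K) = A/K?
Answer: 121/16 ≈ 7.5625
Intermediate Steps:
t(p) = (-3 + (-1 + p)/(1 + p))² (t(p) = ((p - 1)/(p + p/p) - 3)² = ((-1 + p)/(p + 1) - 3)² = ((-1 + p)/(1 + p) - 3)² = (-3 + (-1 + p)/(1 + p))²)
(t(-5) - 5)² = (4*(2 - 5)²/(1 - 5)² - 5)² = (4*(-3)²/(-4)² - 5)² = (4*(1/16)*9 - 5)² = (9/4 - 5)² = (-11/4)² = 121/16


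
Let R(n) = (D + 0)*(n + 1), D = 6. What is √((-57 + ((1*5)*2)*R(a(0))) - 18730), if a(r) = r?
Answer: I*√18727 ≈ 136.85*I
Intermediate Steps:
R(n) = 6 + 6*n (R(n) = (6 + 0)*(n + 1) = 6*(1 + n) = 6 + 6*n)
√((-57 + ((1*5)*2)*R(a(0))) - 18730) = √((-57 + ((1*5)*2)*(6 + 6*0)) - 18730) = √((-57 + (5*2)*(6 + 0)) - 18730) = √((-57 + 10*6) - 18730) = √((-57 + 60) - 18730) = √(3 - 18730) = √(-18727) = I*√18727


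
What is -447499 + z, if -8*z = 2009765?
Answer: -5589757/8 ≈ -6.9872e+5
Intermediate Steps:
z = -2009765/8 (z = -⅛*2009765 = -2009765/8 ≈ -2.5122e+5)
-447499 + z = -447499 - 2009765/8 = -5589757/8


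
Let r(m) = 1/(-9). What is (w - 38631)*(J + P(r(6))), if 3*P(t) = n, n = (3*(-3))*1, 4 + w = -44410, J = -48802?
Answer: 4053011225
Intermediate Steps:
w = -44414 (w = -4 - 44410 = -44414)
r(m) = -⅑
n = -9 (n = -9*1 = -9)
P(t) = -3 (P(t) = (⅓)*(-9) = -3)
(w - 38631)*(J + P(r(6))) = (-44414 - 38631)*(-48802 - 3) = -83045*(-48805) = 4053011225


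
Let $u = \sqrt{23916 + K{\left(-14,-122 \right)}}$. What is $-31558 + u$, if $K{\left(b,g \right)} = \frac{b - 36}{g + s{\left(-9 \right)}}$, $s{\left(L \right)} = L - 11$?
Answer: $-31558 + \frac{\sqrt{120562331}}{71} \approx -31403.0$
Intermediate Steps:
$s{\left(L \right)} = -11 + L$
$K{\left(b,g \right)} = \frac{-36 + b}{-20 + g}$ ($K{\left(b,g \right)} = \frac{b - 36}{g - 20} = \frac{-36 + b}{g - 20} = \frac{-36 + b}{-20 + g}$)
$u = \frac{\sqrt{120562331}}{71}$ ($u = \sqrt{23916 + \frac{-36 - 14}{-20 - 122}} = \sqrt{23916 + \frac{1}{-142} \left(-50\right)} = \sqrt{23916 - - \frac{25}{71}} = \sqrt{23916 + \frac{25}{71}} = \sqrt{\frac{1698061}{71}} = \frac{\sqrt{120562331}}{71} \approx 154.65$)
$-31558 + u = -31558 + \frac{\sqrt{120562331}}{71}$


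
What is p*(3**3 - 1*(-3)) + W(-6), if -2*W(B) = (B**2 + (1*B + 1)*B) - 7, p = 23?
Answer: 1321/2 ≈ 660.50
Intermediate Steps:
W(B) = 7/2 - B**2/2 - B*(1 + B)/2 (W(B) = -((B**2 + (1*B + 1)*B) - 7)/2 = -((B**2 + (B + 1)*B) - 7)/2 = -((B**2 + (1 + B)*B) - 7)/2 = -((B**2 + B*(1 + B)) - 7)/2 = -(-7 + B**2 + B*(1 + B))/2 = 7/2 - B**2/2 - B*(1 + B)/2)
p*(3**3 - 1*(-3)) + W(-6) = 23*(3**3 - 1*(-3)) + (7/2 - 1*(-6)**2 - 1/2*(-6)) = 23*(27 + 3) + (7/2 - 1*36 + 3) = 23*30 + (7/2 - 36 + 3) = 690 - 59/2 = 1321/2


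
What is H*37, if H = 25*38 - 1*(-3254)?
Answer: 155548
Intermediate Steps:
H = 4204 (H = 950 + 3254 = 4204)
H*37 = 4204*37 = 155548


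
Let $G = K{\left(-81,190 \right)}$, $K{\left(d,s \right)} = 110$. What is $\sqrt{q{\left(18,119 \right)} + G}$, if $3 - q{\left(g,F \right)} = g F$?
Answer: $i \sqrt{2029} \approx 45.044 i$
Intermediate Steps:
$q{\left(g,F \right)} = 3 - F g$ ($q{\left(g,F \right)} = 3 - g F = 3 - F g$)
$G = 110$
$\sqrt{q{\left(18,119 \right)} + G} = \sqrt{\left(3 - 119 \cdot 18\right) + 110} = \sqrt{\left(3 - 2142\right) + 110} = \sqrt{-2139 + 110} = \sqrt{-2029} = i \sqrt{2029}$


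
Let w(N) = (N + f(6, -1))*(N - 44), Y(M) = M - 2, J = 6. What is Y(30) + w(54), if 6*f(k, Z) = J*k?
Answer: 628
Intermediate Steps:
f(k, Z) = k (f(k, Z) = (6*k)/6 = k)
Y(M) = -2 + M
w(N) = (-44 + N)*(6 + N) (w(N) = (N + 6)*(N - 44) = (6 + N)*(-44 + N) = (-44 + N)*(6 + N))
Y(30) + w(54) = (-2 + 30) + (-264 + 54**2 - 38*54) = 28 + (-264 + 2916 - 2052) = 28 + 600 = 628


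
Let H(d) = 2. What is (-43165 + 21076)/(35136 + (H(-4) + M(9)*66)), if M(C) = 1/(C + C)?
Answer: -66267/105425 ≈ -0.62857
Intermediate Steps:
M(C) = 1/(2*C)
(-43165 + 21076)/(35136 + (H(-4) + M(9)*66)) = (-43165 + 21076)/(35136 + (2 + ((½)/9)*66)) = -22089/(35136 + (2 + ((½)*(⅑))*66)) = -22089/(35136 + (2 + (1/18)*66)) = -22089/(35136 + (2 + 11/3)) = -22089/(35136 + 17/3) = -22089/105425/3 = -22089*3/105425 = -66267/105425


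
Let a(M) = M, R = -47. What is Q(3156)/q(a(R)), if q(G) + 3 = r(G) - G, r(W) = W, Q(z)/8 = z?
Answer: -8416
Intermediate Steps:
Q(z) = 8*z
q(G) = -3 (q(G) = -3 + (G - G) = -3 + 0 = -3)
Q(3156)/q(a(R)) = (8*3156)/(-3) = 25248*(-⅓) = -8416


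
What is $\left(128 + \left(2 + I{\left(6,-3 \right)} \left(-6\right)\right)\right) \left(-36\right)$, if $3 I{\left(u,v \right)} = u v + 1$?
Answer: $-5904$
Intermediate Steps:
$I{\left(u,v \right)} = \frac{1}{3} + \frac{u v}{3}$ ($I{\left(u,v \right)} = \frac{u v + 1}{3} = \frac{1 + u v}{3} = \frac{1}{3} + \frac{u v}{3}$)
$\left(128 + \left(2 + I{\left(6,-3 \right)} \left(-6\right)\right)\right) \left(-36\right) = \left(128 + \left(2 + \left(\frac{1}{3} + \frac{1}{3} \cdot 6 \left(-3\right)\right) \left(-6\right)\right)\right) \left(-36\right) = \left(128 + \left(2 + \left(\frac{1}{3} - 6\right) \left(-6\right)\right)\right) \left(-36\right) = \left(128 + \left(2 - -34\right)\right) \left(-36\right) = \left(128 + \left(2 + 34\right)\right) \left(-36\right) = \left(128 + 36\right) \left(-36\right) = 164 \left(-36\right) = -5904$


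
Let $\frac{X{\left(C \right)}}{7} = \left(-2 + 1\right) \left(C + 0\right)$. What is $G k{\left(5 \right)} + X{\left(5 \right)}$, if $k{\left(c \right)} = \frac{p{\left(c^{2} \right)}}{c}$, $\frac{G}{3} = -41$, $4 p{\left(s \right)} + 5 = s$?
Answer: $-158$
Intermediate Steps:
$p{\left(s \right)} = - \frac{5}{4} + \frac{s}{4}$
$G = -123$ ($G = 3 \left(-41\right) = -123$)
$k{\left(c \right)} = \frac{- \frac{5}{4} + \frac{c^{2}}{4}}{c}$
$X{\left(C \right)} = - 7 C$ ($X{\left(C \right)} = 7 \left(-2 + 1\right) \left(C + 0\right) = 7 \left(- C\right) = - 7 C$)
$G k{\left(5 \right)} + X{\left(5 \right)} = - 123 \frac{-5 + 5^{2}}{4 \cdot 5} - 35 = - 123 \cdot \frac{1}{4} \cdot \frac{1}{5} \left(-5 + 25\right) - 35 = - 123 \cdot \frac{1}{4} \cdot \frac{1}{5} \cdot 20 - 35 = \left(-123\right) 1 - 35 = -123 - 35 = -158$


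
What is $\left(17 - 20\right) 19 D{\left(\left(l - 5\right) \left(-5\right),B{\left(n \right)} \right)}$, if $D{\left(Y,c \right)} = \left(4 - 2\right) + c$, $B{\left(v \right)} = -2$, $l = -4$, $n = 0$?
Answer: $0$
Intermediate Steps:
$D{\left(Y,c \right)} = 2 + c$
$\left(17 - 20\right) 19 D{\left(\left(l - 5\right) \left(-5\right),B{\left(n \right)} \right)} = \left(17 - 20\right) 19 \left(2 - 2\right) = \left(17 - 20\right) 19 \cdot 0 = \left(-3\right) 19 \cdot 0 = \left(-57\right) 0 = 0$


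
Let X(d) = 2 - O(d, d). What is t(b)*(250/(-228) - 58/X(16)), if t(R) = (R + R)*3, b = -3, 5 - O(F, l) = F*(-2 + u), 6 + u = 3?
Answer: 11289/1577 ≈ 7.1585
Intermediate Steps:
u = -3 (u = -6 + 3 = -3)
O(F, l) = 5 + 5*F (O(F, l) = 5 - F*(-2 - 3) = 5 - F*(-5) = 5 - (-5)*F = 5 + 5*F)
t(R) = 6*R (t(R) = (2*R)*3 = 6*R)
X(d) = -3 - 5*d (X(d) = 2 - (5 + 5*d) = 2 + (-5 - 5*d) = -3 - 5*d)
t(b)*(250/(-228) - 58/X(16)) = (6*(-3))*(250/(-228) - 58/(-3 - 5*16)) = -18*(250*(-1/228) - 58/(-3 - 80)) = -18*(-125/114 - 58/(-83)) = -18*(-125/114 - 58*(-1/83)) = -18*(-125/114 + 58/83) = -18*(-3763/9462) = 11289/1577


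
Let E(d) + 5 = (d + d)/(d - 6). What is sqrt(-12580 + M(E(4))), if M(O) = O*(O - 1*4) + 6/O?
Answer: I*sqrt(112173)/3 ≈ 111.64*I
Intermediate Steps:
E(d) = -5 + 2*d/(-6 + d) (E(d) = -5 + (d + d)/(d - 6) = -5 + (2*d)/(-6 + d) = -5 + 2*d/(-6 + d))
M(O) = 6/O + O*(-4 + O) (M(O) = O*(O - 4) + 6/O = O*(-4 + O) + 6/O = 6/O + O*(-4 + O))
sqrt(-12580 + M(E(4))) = sqrt(-12580 + (6 + (3*(10 - 1*4)/(-6 + 4))**2*(-4 + 3*(10 - 1*4)/(-6 + 4)))/((3*(10 - 1*4)/(-6 + 4)))) = sqrt(-12580 + (6 + (3*(10 - 4)/(-2))**2*(-4 + 3*(10 - 4)/(-2)))/((3*(10 - 4)/(-2)))) = sqrt(-12580 + (6 + (3*(-1/2)*6)**2*(-4 + 3*(-1/2)*6))/((3*(-1/2)*6))) = sqrt(-12580 + (6 + (-9)**2*(-4 - 9))/(-9)) = sqrt(-12580 - (6 + 81*(-13))/9) = sqrt(-12580 - (6 - 1053)/9) = sqrt(-12580 - 1/9*(-1047)) = sqrt(-12580 + 349/3) = sqrt(-37391/3) = I*sqrt(112173)/3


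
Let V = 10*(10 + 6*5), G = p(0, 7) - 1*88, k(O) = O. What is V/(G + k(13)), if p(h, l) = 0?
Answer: -16/3 ≈ -5.3333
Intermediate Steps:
G = -88 (G = 0 - 1*88 = 0 - 88 = -88)
V = 400 (V = 10*(10 + 30) = 10*40 = 400)
V/(G + k(13)) = 400/(-88 + 13) = 400/(-75) = 400*(-1/75) = -16/3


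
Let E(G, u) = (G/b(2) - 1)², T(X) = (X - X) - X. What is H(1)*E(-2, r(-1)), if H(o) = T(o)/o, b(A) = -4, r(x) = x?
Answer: -¼ ≈ -0.25000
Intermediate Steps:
T(X) = -X (T(X) = 0 - X = -X)
E(G, u) = (-1 - G/4)² (E(G, u) = (G/(-4) - 1)² = (G*(-¼) - 1)² = (-G/4 - 1)² = (-1 - G/4)²)
H(o) = -1 (H(o) = (-o)/o = -1)
H(1)*E(-2, r(-1)) = -(4 - 2)²/16 = -2²/16 = -4/16 = -1*¼ = -¼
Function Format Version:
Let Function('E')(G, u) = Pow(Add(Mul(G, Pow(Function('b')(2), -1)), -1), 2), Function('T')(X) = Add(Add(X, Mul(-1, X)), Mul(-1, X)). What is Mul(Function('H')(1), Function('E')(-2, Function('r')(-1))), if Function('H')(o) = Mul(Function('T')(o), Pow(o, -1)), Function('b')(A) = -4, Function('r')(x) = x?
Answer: Rational(-1, 4) ≈ -0.25000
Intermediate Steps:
Function('T')(X) = Mul(-1, X) (Function('T')(X) = Add(0, Mul(-1, X)) = Mul(-1, X))
Function('E')(G, u) = Pow(Add(-1, Mul(Rational(-1, 4), G)), 2) (Function('E')(G, u) = Pow(Add(Mul(G, Pow(-4, -1)), -1), 2) = Pow(Add(Mul(G, Rational(-1, 4)), -1), 2) = Pow(Add(Mul(Rational(-1, 4), G), -1), 2) = Pow(Add(-1, Mul(Rational(-1, 4), G)), 2))
Function('H')(o) = -1 (Function('H')(o) = Mul(Mul(-1, o), Pow(o, -1)) = -1)
Mul(Function('H')(1), Function('E')(-2, Function('r')(-1))) = Mul(-1, Mul(Rational(1, 16), Pow(Add(4, -2), 2))) = Mul(-1, Mul(Rational(1, 16), Pow(2, 2))) = Mul(-1, Mul(Rational(1, 16), 4)) = Mul(-1, Rational(1, 4)) = Rational(-1, 4)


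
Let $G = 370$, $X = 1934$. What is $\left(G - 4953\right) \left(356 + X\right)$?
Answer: $-10495070$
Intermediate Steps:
$\left(G - 4953\right) \left(356 + X\right) = \left(370 - 4953\right) \left(356 + 1934\right) = \left(-4583\right) 2290 = -10495070$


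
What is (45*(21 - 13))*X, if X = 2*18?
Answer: 12960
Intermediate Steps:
X = 36
(45*(21 - 13))*X = (45*(21 - 13))*36 = (45*8)*36 = 360*36 = 12960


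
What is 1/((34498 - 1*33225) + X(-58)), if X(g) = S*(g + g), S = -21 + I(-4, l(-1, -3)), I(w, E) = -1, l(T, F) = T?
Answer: 1/3825 ≈ 0.00026144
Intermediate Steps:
S = -22 (S = -21 - 1 = -22)
X(g) = -44*g (X(g) = -22*(g + g) = -44*g)
1/((34498 - 1*33225) + X(-58)) = 1/((34498 - 1*33225) - 44*(-58)) = 1/((34498 - 33225) + 2552) = 1/(1273 + 2552) = 1/3825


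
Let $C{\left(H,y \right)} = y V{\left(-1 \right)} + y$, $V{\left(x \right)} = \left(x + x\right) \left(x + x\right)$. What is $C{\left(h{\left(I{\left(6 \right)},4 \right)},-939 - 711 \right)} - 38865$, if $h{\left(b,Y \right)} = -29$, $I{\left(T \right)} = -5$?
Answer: $-47115$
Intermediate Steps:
$V{\left(x \right)} = 4 x^{2}$ ($V{\left(x \right)} = 2 x 2 x = 4 x^{2}$)
$C{\left(H,y \right)} = 5 y$ ($C{\left(H,y \right)} = y 4 \left(-1\right)^{2} + y = y 4 \cdot 1 + y = y 4 + y = 4 y + y = 5 y$)
$C{\left(h{\left(I{\left(6 \right)},4 \right)},-939 - 711 \right)} - 38865 = 5 \left(-939 - 711\right) - 38865 = 5 \left(-1650\right) - 38865 = -8250 - 38865 = -47115$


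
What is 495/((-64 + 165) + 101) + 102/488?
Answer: 65541/24644 ≈ 2.6595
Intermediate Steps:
495/((-64 + 165) + 101) + 102/488 = 495/(101 + 101) + 102*(1/488) = 495/202 + 51/244 = 65541/24644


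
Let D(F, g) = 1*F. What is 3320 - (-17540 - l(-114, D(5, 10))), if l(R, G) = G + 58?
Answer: 20923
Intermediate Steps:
D(F, g) = F
l(R, G) = 58 + G
3320 - (-17540 - l(-114, D(5, 10))) = 3320 - (-17540 - (58 + 5)) = 3320 - (-17540 - 1*63) = 3320 - (-17540 - 63) = 3320 - 1*(-17603) = 3320 + 17603 = 20923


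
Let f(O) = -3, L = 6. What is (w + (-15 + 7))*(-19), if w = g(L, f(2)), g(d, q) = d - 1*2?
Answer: 76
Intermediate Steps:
g(d, q) = -2 + d (g(d, q) = d - 2 = -2 + d)
w = 4 (w = -2 + 6 = 4)
(w + (-15 + 7))*(-19) = (4 + (-15 + 7))*(-19) = (4 - 8)*(-19) = -4*(-19) = 76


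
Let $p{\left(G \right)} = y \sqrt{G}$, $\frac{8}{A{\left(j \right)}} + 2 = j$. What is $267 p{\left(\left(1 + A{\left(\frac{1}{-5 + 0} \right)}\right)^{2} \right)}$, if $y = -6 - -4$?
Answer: $- \frac{15486}{11} \approx -1407.8$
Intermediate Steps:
$y = -2$ ($y = -6 + 4 = -2$)
$A{\left(j \right)} = \frac{8}{-2 + j}$
$p{\left(G \right)} = - 2 \sqrt{G}$
$267 p{\left(\left(1 + A{\left(\frac{1}{-5 + 0} \right)}\right)^{2} \right)} = 267 \left(- 2 \sqrt{\left(1 + \frac{8}{-2 + \frac{1}{-5 + 0}}\right)^{2}}\right) = 267 \left(- 2 \sqrt{\left(1 + \frac{8}{-2 + \frac{1}{-5}}\right)^{2}}\right) = 267 \left(- 2 \sqrt{\left(1 + \frac{8}{-2 - \frac{1}{5}}\right)^{2}}\right) = 267 \left(- 2 \sqrt{\left(1 + \frac{8}{- \frac{11}{5}}\right)^{2}}\right) = 267 \left(- 2 \sqrt{\left(1 + 8 \left(- \frac{5}{11}\right)\right)^{2}}\right) = 267 \left(- 2 \sqrt{\left(1 - \frac{40}{11}\right)^{2}}\right) = 267 \left(- 2 \sqrt{\left(- \frac{29}{11}\right)^{2}}\right) = 267 \left(- 2 \sqrt{\frac{841}{121}}\right) = 267 \left(\left(-2\right) \frac{29}{11}\right) = 267 \left(- \frac{58}{11}\right) = - \frac{15486}{11}$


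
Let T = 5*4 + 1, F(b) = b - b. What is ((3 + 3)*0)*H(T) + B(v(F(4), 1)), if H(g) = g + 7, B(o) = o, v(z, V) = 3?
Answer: 3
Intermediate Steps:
F(b) = 0
T = 21 (T = 20 + 1 = 21)
H(g) = 7 + g
((3 + 3)*0)*H(T) + B(v(F(4), 1)) = ((3 + 3)*0)*(7 + 21) + 3 = (6*0)*28 + 3 = 0*28 + 3 = 0 + 3 = 3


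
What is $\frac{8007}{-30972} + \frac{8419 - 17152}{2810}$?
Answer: $- \frac{48829691}{14505220} \approx -3.3664$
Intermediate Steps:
$\frac{8007}{-30972} + \frac{8419 - 17152}{2810} = 8007 \left(- \frac{1}{30972}\right) - \frac{8733}{2810} = - \frac{2669}{10324} - \frac{8733}{2810} = - \frac{48829691}{14505220}$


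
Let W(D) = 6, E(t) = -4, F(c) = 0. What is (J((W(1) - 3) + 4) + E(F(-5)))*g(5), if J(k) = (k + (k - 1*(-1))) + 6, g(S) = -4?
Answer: -68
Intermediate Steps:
J(k) = 7 + 2*k (J(k) = (k + (k + 1)) + 6 = (k + (1 + k)) + 6 = (1 + 2*k) + 6 = 7 + 2*k)
(J((W(1) - 3) + 4) + E(F(-5)))*g(5) = ((7 + 2*((6 - 3) + 4)) - 4)*(-4) = ((7 + 2*(3 + 4)) - 4)*(-4) = ((7 + 2*7) - 4)*(-4) = ((7 + 14) - 4)*(-4) = (21 - 4)*(-4) = 17*(-4) = -68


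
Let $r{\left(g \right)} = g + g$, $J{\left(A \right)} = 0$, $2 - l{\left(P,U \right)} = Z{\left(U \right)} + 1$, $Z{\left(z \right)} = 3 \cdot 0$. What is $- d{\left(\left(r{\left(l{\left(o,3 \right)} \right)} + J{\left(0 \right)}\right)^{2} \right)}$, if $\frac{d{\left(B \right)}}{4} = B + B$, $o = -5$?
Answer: $-32$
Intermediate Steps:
$Z{\left(z \right)} = 0$
$l{\left(P,U \right)} = 1$ ($l{\left(P,U \right)} = 2 - \left(0 + 1\right) = 2 - 1 = 1$)
$r{\left(g \right)} = 2 g$
$d{\left(B \right)} = 8 B$ ($d{\left(B \right)} = 4 \left(B + B\right) = 4 \cdot 2 B = 8 B$)
$- d{\left(\left(r{\left(l{\left(o,3 \right)} \right)} + J{\left(0 \right)}\right)^{2} \right)} = - 8 \left(2 \cdot 1 + 0\right)^{2} = - 8 \left(2 + 0\right)^{2} = - 8 \cdot 2^{2} = - 8 \cdot 4 = \left(-1\right) 32 = -32$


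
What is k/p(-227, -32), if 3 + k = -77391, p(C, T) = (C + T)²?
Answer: -77394/67081 ≈ -1.1537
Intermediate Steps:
k = -77394 (k = -3 - 77391 = -77394)
k/p(-227, -32) = -77394/(-227 - 32)² = -77394/((-259)²) = -77394/67081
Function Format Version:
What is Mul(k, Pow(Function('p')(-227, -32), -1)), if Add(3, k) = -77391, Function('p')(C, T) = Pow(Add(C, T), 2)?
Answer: Rational(-77394, 67081) ≈ -1.1537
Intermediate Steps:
k = -77394 (k = Add(-3, -77391) = -77394)
Mul(k, Pow(Function('p')(-227, -32), -1)) = Mul(-77394, Pow(Pow(Add(-227, -32), 2), -1)) = Mul(-77394, Pow(Pow(-259, 2), -1)) = Mul(-77394, Pow(67081, -1)) = Mul(-77394, Rational(1, 67081)) = Rational(-77394, 67081)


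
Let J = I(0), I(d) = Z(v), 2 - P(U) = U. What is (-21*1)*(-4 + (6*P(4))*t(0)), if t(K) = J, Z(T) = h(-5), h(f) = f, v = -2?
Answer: -1176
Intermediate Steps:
P(U) = 2 - U
Z(T) = -5
I(d) = -5
J = -5
t(K) = -5
(-21*1)*(-4 + (6*P(4))*t(0)) = (-21*1)*(-4 + (6*(2 - 1*4))*(-5)) = -21*(-4 + (6*(2 - 4))*(-5)) = -21*(-4 + (6*(-2))*(-5)) = -21*(-4 - 12*(-5)) = -21*(-4 + 60) = -21*56 = -1176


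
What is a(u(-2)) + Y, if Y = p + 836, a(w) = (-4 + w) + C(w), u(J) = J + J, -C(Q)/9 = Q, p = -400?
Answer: 464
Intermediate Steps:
C(Q) = -9*Q
u(J) = 2*J
a(w) = -4 - 8*w (a(w) = (-4 + w) - 9*w = -4 - 8*w)
Y = 436 (Y = -400 + 836 = 436)
a(u(-2)) + Y = (-4 - 16*(-2)) + 436 = (-4 - 8*(-4)) + 436 = (-4 + 32) + 436 = 28 + 436 = 464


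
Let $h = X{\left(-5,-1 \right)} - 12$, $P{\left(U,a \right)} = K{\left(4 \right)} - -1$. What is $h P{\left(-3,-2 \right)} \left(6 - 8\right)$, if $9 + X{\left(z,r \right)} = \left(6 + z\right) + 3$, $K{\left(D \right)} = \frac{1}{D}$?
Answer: $\frac{85}{2} \approx 42.5$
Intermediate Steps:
$P{\left(U,a \right)} = \frac{5}{4}$ ($P{\left(U,a \right)} = \frac{1}{4} - -1 = \frac{1}{4} + 1 = \frac{5}{4}$)
$X{\left(z,r \right)} = z$ ($X{\left(z,r \right)} = -9 + \left(\left(6 + z\right) + 3\right) = -9 + \left(9 + z\right) = z$)
$h = -17$ ($h = -5 - 12 = -17$)
$h P{\left(-3,-2 \right)} \left(6 - 8\right) = - 17 \frac{5 \left(6 - 8\right)}{4} = - 17 \cdot \frac{5}{4} \left(-2\right) = \left(-17\right) \left(- \frac{5}{2}\right) = \frac{85}{2}$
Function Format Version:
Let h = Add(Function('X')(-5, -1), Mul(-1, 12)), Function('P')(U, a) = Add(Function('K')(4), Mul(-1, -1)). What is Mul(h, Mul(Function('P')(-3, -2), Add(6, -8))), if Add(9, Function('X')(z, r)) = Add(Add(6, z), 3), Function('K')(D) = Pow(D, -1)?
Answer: Rational(85, 2) ≈ 42.500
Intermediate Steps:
Function('P')(U, a) = Rational(5, 4) (Function('P')(U, a) = Add(Pow(4, -1), Mul(-1, -1)) = Add(Rational(1, 4), 1) = Rational(5, 4))
Function('X')(z, r) = z (Function('X')(z, r) = Add(-9, Add(Add(6, z), 3)) = Add(-9, Add(9, z)) = z)
h = -17 (h = Add(-5, Mul(-1, 12)) = Add(-5, -12) = -17)
Mul(h, Mul(Function('P')(-3, -2), Add(6, -8))) = Mul(-17, Mul(Rational(5, 4), Add(6, -8))) = Mul(-17, Mul(Rational(5, 4), -2)) = Mul(-17, Rational(-5, 2)) = Rational(85, 2)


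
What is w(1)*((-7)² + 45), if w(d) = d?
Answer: 94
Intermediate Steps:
w(1)*((-7)² + 45) = 1*((-7)² + 45) = 1*(49 + 45) = 1*94 = 94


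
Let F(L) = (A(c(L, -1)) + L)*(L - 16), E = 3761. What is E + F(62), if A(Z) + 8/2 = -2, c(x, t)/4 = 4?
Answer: 6337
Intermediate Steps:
c(x, t) = 16 (c(x, t) = 4*4 = 16)
A(Z) = -6 (A(Z) = -4 - 2 = -6)
F(L) = (-16 + L)*(-6 + L) (F(L) = (-6 + L)*(L - 16) = (-6 + L)*(-16 + L) = (-16 + L)*(-6 + L))
E + F(62) = 3761 + (96 + 62² - 22*62) = 3761 + (96 + 3844 - 1364) = 3761 + 2576 = 6337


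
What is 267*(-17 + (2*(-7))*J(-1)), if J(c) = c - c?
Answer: -4539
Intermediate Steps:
J(c) = 0
267*(-17 + (2*(-7))*J(-1)) = 267*(-17 + (2*(-7))*0) = 267*(-17 - 14*0) = 267*(-17 + 0) = 267*(-17) = -4539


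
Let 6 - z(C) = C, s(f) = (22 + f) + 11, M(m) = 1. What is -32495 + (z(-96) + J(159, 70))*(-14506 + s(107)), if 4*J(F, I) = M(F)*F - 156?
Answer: -3017203/2 ≈ -1.5086e+6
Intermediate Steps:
s(f) = 33 + f
z(C) = 6 - C
J(F, I) = -39 + F/4 (J(F, I) = (1*F - 156)/4 = (F - 156)/4 = (-156 + F)/4 = -39 + F/4)
-32495 + (z(-96) + J(159, 70))*(-14506 + s(107)) = -32495 + ((6 - 1*(-96)) + (-39 + (¼)*159))*(-14506 + (33 + 107)) = -32495 + ((6 + 96) + (-39 + 159/4))*(-14506 + 140) = -32495 + (102 + ¾)*(-14366) = -32495 + (411/4)*(-14366) = -32495 - 2952213/2 = -3017203/2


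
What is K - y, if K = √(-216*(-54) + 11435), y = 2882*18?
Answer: -51876 + √23099 ≈ -51724.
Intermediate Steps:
y = 51876
K = √23099 (K = √(11664 + 11435) = √23099 ≈ 151.98)
K - y = √23099 - 1*51876 = √23099 - 51876 = -51876 + √23099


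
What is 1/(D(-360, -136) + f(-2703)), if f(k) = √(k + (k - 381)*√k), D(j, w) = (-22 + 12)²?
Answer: 1/(100 + √3*√(-901 - 1028*I*√2703)) ≈ 0.001681 + 0.0012606*I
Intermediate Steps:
D(j, w) = 100 (D(j, w) = (-10)² = 100)
f(k) = √(k + √k*(-381 + k)) (f(k) = √(k + (-381 + k)*√k) = √(k + √k*(-381 + k)))
1/(D(-360, -136) + f(-2703)) = 1/(100 + √(-2703 + (-2703)^(3/2) - 381*I*√2703)) = 1/(100 + √(-2703 - 2703*I*√2703 - 381*I*√2703)) = 1/(100 + √(-2703 - 3084*I*√2703))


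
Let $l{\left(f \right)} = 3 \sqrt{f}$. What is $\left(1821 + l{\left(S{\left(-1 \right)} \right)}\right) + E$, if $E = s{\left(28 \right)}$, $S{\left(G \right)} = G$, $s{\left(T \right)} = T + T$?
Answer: $1877 + 3 i \approx 1877.0 + 3.0 i$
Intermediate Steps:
$s{\left(T \right)} = 2 T$
$E = 56$ ($E = 2 \cdot 28 = 56$)
$\left(1821 + l{\left(S{\left(-1 \right)} \right)}\right) + E = \left(1821 + 3 \sqrt{-1}\right) + 56 = \left(1821 + 3 i\right) + 56 = 1877 + 3 i$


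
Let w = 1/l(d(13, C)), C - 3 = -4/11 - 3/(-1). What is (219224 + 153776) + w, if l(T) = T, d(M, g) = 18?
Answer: 6714001/18 ≈ 3.7300e+5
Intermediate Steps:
C = 62/11 (C = 3 + (-4/11 - 3/(-1)) = 3 + (-4*1/11 - 3*(-1)) = 3 + (-4/11 + 3) = 3 + 29/11 = 62/11 ≈ 5.6364)
w = 1/18 ≈ 0.055556
(219224 + 153776) + w = (219224 + 153776) + 1/18 = 373000 + 1/18 = 6714001/18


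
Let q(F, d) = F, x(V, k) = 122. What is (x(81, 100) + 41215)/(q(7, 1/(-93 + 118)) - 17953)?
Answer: -4593/1994 ≈ -2.3034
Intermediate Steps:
(x(81, 100) + 41215)/(q(7, 1/(-93 + 118)) - 17953) = (122 + 41215)/(7 - 17953) = 41337/(-17946) = 41337*(-1/17946) = -4593/1994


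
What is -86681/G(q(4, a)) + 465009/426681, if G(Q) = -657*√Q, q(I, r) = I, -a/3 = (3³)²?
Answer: 1392450281/20765142 ≈ 67.057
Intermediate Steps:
a = -2187 (a = -3*(3³)² = -3*27² = -3*729 = -2187)
-86681/G(q(4, a)) + 465009/426681 = -86681/((-657*√4)) + 465009/426681 = -86681/((-657*2)) + 465009*(1/426681) = -86681/(-1314) + 155003/142227 = -86681*(-1/1314) + 155003/142227 = 86681/1314 + 155003/142227 = 1392450281/20765142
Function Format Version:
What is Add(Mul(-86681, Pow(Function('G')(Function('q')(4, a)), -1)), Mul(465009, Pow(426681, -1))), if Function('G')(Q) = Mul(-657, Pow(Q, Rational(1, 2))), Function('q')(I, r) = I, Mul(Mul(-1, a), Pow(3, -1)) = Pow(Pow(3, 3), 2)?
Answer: Rational(1392450281, 20765142) ≈ 67.057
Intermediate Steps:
a = -2187 (a = Mul(-3, Pow(Pow(3, 3), 2)) = Mul(-3, Pow(27, 2)) = Mul(-3, 729) = -2187)
Add(Mul(-86681, Pow(Function('G')(Function('q')(4, a)), -1)), Mul(465009, Pow(426681, -1))) = Add(Mul(-86681, Pow(Mul(-657, Pow(4, Rational(1, 2))), -1)), Mul(465009, Pow(426681, -1))) = Add(Mul(-86681, Pow(Mul(-657, 2), -1)), Mul(465009, Rational(1, 426681))) = Add(Mul(-86681, Pow(-1314, -1)), Rational(155003, 142227)) = Add(Mul(-86681, Rational(-1, 1314)), Rational(155003, 142227)) = Add(Rational(86681, 1314), Rational(155003, 142227)) = Rational(1392450281, 20765142)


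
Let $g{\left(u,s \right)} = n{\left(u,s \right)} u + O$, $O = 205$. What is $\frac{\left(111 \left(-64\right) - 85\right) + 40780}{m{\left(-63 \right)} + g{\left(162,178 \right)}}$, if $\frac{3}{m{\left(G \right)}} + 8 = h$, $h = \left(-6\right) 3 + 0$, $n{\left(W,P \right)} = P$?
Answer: $\frac{873366}{755063} \approx 1.1567$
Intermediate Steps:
$g{\left(u,s \right)} = 205 + s u$ ($g{\left(u,s \right)} = s u + 205 = 205 + s u$)
$h = -18$ ($h = -18 + 0 = -18$)
$m{\left(G \right)} = - \frac{3}{26}$ ($m{\left(G \right)} = \frac{3}{-8 - 18} = \frac{3}{-26} = 3 \left(- \frac{1}{26}\right) = - \frac{3}{26}$)
$\frac{\left(111 \left(-64\right) - 85\right) + 40780}{m{\left(-63 \right)} + g{\left(162,178 \right)}} = \frac{\left(111 \left(-64\right) - 85\right) + 40780}{- \frac{3}{26} + \left(205 + 178 \cdot 162\right)} = \frac{\left(-7104 - 85\right) + 40780}{- \frac{3}{26} + \left(205 + 28836\right)} = \frac{-7189 + 40780}{- \frac{3}{26} + 29041} = \frac{33591}{\frac{755063}{26}} = 33591 \cdot \frac{26}{755063} = \frac{873366}{755063}$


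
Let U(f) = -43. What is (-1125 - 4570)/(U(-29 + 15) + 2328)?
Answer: -1139/457 ≈ -2.4923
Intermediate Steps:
(-1125 - 4570)/(U(-29 + 15) + 2328) = (-1125 - 4570)/(-43 + 2328) = -5695/2285 = -5695*1/2285 = -1139/457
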